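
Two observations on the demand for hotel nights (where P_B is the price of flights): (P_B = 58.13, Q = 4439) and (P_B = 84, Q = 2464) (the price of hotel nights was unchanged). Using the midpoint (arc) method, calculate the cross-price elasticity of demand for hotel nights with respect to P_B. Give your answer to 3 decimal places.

-1.572

ΔQ_A = 2464 − 4439 = -1975; ΔP_B = 84 − 58.13 = 25.87.
Midpoints: Q̄_A = 3451.5, P̄_B = 71.06.
ε = (ΔQ_A/Q̄_A)/(ΔP_B/P̄_B) = (-1975/3451.5)/(25.87/71.06) ≈ -1.572.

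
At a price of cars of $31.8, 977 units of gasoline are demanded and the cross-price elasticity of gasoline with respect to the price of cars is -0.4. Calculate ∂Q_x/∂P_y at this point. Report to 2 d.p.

ε = (∂Q_x/∂P_y)·(P_y/Q_x) ⇒ ∂Q_x/∂P_y = ε·Q_x/P_y = -0.4 × 977/31.8 ≈ -12.29.

-12.29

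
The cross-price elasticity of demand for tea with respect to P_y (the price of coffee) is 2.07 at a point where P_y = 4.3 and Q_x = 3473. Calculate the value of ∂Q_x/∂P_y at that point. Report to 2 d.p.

ε = (∂Q_x/∂P_y)·(P_y/Q_x) ⇒ ∂Q_x/∂P_y = ε·Q_x/P_y = 2.07 × 3473/4.3 ≈ 1671.89.

1671.89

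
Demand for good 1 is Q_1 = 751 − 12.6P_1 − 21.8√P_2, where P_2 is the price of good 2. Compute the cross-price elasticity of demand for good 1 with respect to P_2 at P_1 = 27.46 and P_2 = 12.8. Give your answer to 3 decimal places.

-0.119

At P_1 = 27.46 and P_2 = 12.8: Q_1 = 327.010.
∂Q_1/∂P_2 = -21.8/(2√P_2) = -21.8/(2√12.8) = -3.0466.
ε = (∂Q_1/∂P_2)(P_2/Q_1) = -3.0466 × (12.8/327.010) ≈ -0.119.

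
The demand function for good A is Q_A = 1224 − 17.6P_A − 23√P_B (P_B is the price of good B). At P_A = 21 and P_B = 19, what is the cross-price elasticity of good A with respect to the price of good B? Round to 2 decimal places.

At P_A = 21 and P_B = 19: Q_A = 754.145.
∂Q_A/∂P_B = -23/(2√P_B) = -23/(2√19) = -2.6383.
ε = (∂Q_A/∂P_B)(P_B/Q_A) = -2.6383 × (19/754.145) ≈ -0.07.
ε < 0: complements.

-0.07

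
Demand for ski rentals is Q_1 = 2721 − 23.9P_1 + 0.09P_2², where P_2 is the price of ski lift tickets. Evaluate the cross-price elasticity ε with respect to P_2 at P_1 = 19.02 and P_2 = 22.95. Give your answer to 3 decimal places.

0.041

At P_1 = 19.02 and P_2 = 22.95: Q_1 = 2313.825.
∂Q_1/∂P_2 = 0.18P_2 = 0.18(22.95) = 4.1310.
ε = (∂Q_1/∂P_2)(P_2/Q_1) = 4.1310 × (22.95/2313.825) ≈ 0.041.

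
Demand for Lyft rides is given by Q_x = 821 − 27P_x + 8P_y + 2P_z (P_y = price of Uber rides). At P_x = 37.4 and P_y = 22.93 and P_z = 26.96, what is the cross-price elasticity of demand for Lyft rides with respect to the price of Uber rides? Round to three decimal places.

At P_x = 37.4 and P_y = 22.93 and P_z = 26.96: Q_x = 48.56.
∂Q_x/∂P_y = 8.
ε = (∂Q_x/∂P_y)(P_y/Q_x) = 8 × (22.93/48.56) ≈ 3.778.
Since ε > 0, Lyft rides and Uber rides are substitutes.

3.778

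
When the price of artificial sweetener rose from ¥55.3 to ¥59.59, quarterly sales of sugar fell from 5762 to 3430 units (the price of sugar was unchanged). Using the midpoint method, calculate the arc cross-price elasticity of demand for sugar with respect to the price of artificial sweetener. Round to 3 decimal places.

ΔQ_A = 3430 − 5762 = -2332; ΔP_B = 59.59 − 55.3 = 4.29.
Midpoints: Q̄_A = 4596.0, P̄_B = 57.45.
ε = (ΔQ_A/Q̄_A)/(ΔP_B/P̄_B) = (-2332/4596.0)/(4.29/57.45) ≈ -6.794.
ε < 0: sugar and artificial sweetener are complements.

-6.794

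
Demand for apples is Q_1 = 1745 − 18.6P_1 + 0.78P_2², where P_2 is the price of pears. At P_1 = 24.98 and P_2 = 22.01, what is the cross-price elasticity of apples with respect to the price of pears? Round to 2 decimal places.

0.46

At P_1 = 24.98 and P_2 = 22.01: Q_1 = 1658.235.
∂Q_1/∂P_2 = 1.56P_2 = 1.56(22.01) = 34.3356.
ε = (∂Q_1/∂P_2)(P_2/Q_1) = 34.3356 × (22.01/1658.235) ≈ 0.46.
ε > 0: substitutes.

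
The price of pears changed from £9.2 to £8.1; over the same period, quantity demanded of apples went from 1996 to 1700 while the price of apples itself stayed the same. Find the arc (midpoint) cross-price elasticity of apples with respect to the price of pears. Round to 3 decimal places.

ΔQ_A = 1700 − 1996 = -296; ΔP_B = 8.1 − 9.2 = -1.1.
Midpoints: Q̄_A = 1848.0, P̄_B = 8.65.
ε = (ΔQ_A/Q̄_A)/(ΔP_B/P̄_B) = (-296/1848.0)/(-1.1/8.65) ≈ 1.260.

1.260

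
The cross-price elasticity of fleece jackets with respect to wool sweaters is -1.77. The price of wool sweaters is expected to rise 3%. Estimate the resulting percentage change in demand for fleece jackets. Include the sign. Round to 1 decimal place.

-5.3%

%ΔQ ≈ ε × %ΔP of wool sweaters = -1.77 × (3%) = -5.3%.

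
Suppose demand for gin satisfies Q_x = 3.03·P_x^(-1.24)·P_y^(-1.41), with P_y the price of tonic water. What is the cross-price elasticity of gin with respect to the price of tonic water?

In a log-linear (constant-elasticity) demand function, the coefficient on the exponent of P_y is the cross-price elasticity.
ε = -1.41. Negative, so gin and tonic water are complements.

-1.41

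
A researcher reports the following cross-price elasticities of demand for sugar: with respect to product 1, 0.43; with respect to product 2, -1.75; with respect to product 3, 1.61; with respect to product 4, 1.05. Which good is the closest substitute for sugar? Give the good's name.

Substitutes have ε > 0. Among the positive values, 1.61 (product 3) is largest.

product 3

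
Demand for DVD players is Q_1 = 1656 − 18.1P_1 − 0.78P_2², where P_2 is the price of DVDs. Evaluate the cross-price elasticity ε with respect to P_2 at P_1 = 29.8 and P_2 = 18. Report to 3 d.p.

-0.585

At P_1 = 29.8 and P_2 = 18: Q_1 = 863.9.
∂Q_1/∂P_2 = -1.56P_2 = -1.56(18) = -28.0800.
ε = (∂Q_1/∂P_2)(P_2/Q_1) = -28.0800 × (18/863.9) ≈ -0.585.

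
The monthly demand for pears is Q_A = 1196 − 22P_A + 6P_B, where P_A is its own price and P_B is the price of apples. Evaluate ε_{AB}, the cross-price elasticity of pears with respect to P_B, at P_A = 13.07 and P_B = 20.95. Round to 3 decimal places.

0.122

At P_A = 13.07 and P_B = 20.95: Q_A = 1034.16.
∂Q_A/∂P_B = 6.
ε = (∂Q_A/∂P_B)(P_B/Q_A) = 6 × (20.95/1034.16) ≈ 0.122.
Since ε > 0, pears and apples are substitutes.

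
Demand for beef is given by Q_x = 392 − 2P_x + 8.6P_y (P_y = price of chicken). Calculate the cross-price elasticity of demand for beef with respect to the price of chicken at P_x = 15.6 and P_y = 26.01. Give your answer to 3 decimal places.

0.383

At P_x = 15.6 and P_y = 26.01: Q_x = 584.486.
∂Q_x/∂P_y = 8.6.
ε = (∂Q_x/∂P_y)(P_y/Q_x) = 8.6 × (26.01/584.486) ≈ 0.383.
Since ε > 0, beef and chicken are substitutes.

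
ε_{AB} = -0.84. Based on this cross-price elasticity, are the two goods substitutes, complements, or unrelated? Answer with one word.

complements

ε = -0.84 < 0, so a higher price of good B lowers demand for good A: complements.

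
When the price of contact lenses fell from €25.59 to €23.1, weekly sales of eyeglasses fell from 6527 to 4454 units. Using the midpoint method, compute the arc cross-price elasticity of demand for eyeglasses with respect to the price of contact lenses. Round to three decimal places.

3.691

ΔQ_A = 4454 − 6527 = -2073; ΔP_B = 23.1 − 25.59 = -2.49.
Midpoints: Q̄_A = 5490.5, P̄_B = 24.34.
ε = (ΔQ_A/Q̄_A)/(ΔP_B/P̄_B) = (-2073/5490.5)/(-2.49/24.34) ≈ 3.691.
ε > 0: eyeglasses and contact lenses are substitutes.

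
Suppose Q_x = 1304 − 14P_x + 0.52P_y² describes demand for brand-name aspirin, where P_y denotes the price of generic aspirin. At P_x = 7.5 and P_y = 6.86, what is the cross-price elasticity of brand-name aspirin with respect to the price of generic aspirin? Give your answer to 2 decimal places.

0.04

At P_x = 7.5 and P_y = 6.86: Q_x = 1223.471.
∂Q_x/∂P_y = 1.04P_y = 1.04(6.86) = 7.1344.
ε = (∂Q_x/∂P_y)(P_y/Q_x) = 7.1344 × (6.86/1223.471) ≈ 0.04.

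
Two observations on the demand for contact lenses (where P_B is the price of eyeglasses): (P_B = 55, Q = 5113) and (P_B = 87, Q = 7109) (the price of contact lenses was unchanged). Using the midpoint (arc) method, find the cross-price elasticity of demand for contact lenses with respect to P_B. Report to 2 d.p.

ΔQ_A = 7109 − 5113 = 1996; ΔP_B = 87 − 55 = 32.
Midpoints: Q̄_A = 6111.0, P̄_B = 71.00.
ε = (ΔQ_A/Q̄_A)/(ΔP_B/P̄_B) = (1996/6111.0)/(32/71.00) ≈ 0.72.
ε > 0: contact lenses and eyeglasses are substitutes.

0.72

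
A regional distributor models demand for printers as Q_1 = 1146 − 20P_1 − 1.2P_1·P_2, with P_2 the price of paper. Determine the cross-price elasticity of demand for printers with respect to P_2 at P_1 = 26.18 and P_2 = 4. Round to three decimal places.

-0.253

At P_1 = 26.18 and P_2 = 4: Q_1 = 496.736.
∂Q_1/∂P_2 = -1.2P_1 = -1.2(26.18) = -31.4160.
ε = (∂Q_1/∂P_2)(P_2/Q_1) = -31.4160 × (4/496.736) ≈ -0.253.
ε < 0: complements.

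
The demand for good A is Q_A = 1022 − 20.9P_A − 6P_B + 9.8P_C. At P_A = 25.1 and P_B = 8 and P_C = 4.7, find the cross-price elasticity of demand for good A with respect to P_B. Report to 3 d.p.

At P_A = 25.1 and P_B = 8 and P_C = 4.7: Q_A = 495.47.
∂Q_A/∂P_B = -6.
ε = (∂Q_A/∂P_B)(P_B/Q_A) = -6 × (8/495.47) ≈ -0.097.

-0.097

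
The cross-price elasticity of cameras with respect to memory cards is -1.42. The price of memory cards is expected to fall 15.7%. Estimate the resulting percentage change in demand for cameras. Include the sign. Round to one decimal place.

22.3%

%ΔQ ≈ ε × %ΔP of memory cards = -1.42 × (-15.7%) = 22.3%.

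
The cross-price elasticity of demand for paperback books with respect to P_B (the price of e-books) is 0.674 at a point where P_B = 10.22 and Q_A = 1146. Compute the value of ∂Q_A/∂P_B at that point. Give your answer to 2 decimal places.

75.58

ε = (∂Q_A/∂P_B)·(P_B/Q_A) ⇒ ∂Q_A/∂P_B = ε·Q_A/P_B = 0.674 × 1146/10.22 ≈ 75.58.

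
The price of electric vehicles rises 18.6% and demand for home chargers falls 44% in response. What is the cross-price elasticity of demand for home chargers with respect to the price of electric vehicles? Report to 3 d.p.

-2.366

ε = (%ΔQ of home chargers) / (%ΔP of electric vehicles) = (-44%) / (18.6%) ≈ -2.366.
Negative cross-price elasticity: complements.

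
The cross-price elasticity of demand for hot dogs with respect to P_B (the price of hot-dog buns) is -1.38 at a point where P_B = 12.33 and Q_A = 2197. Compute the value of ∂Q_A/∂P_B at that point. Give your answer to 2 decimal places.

-245.89

ε = (∂Q_A/∂P_B)·(P_B/Q_A) ⇒ ∂Q_A/∂P_B = ε·Q_A/P_B = -1.38 × 2197/12.33 ≈ -245.89.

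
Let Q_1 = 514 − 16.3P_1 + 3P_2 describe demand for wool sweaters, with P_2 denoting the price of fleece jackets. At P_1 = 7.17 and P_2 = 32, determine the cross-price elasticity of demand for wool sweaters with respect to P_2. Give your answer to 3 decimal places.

At P_1 = 7.17 and P_2 = 32: Q_1 = 493.129.
∂Q_1/∂P_2 = 3.
ε = (∂Q_1/∂P_2)(P_2/Q_1) = 3 × (32/493.129) ≈ 0.195.

0.195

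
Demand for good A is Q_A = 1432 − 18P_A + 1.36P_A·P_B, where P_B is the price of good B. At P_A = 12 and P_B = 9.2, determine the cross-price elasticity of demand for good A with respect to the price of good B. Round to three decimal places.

0.110

At P_A = 12 and P_B = 9.2: Q_A = 1366.144.
∂Q_A/∂P_B = 1.36P_A = 1.36(12) = 16.3200.
ε = (∂Q_A/∂P_B)(P_B/Q_A) = 16.3200 × (9.2/1366.144) ≈ 0.110.
ε > 0: substitutes.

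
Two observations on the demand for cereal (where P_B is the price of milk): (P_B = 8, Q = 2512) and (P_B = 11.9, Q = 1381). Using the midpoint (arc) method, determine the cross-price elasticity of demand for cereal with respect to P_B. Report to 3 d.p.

ΔQ_A = 1381 − 2512 = -1131; ΔP_B = 11.9 − 8 = 3.9.
Midpoints: Q̄_A = 1946.5, P̄_B = 9.95.
ε = (ΔQ_A/Q̄_A)/(ΔP_B/P̄_B) = (-1131/1946.5)/(3.9/9.95) ≈ -1.482.

-1.482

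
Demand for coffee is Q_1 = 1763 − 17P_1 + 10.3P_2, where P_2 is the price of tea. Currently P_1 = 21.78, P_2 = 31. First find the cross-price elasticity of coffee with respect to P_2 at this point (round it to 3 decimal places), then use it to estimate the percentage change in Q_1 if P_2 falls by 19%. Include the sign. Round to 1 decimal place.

At P_1 = 21.78, P_2 = 31: Q_1 = 1712.04.
∂Q_1/∂P_2 = 10.3.
ε = (∂Q_1/∂P_2)(P_2/Q_1) = 10.3000 × 31/1712.04 ≈ 0.187.
%ΔQ_1 ≈ ε × %ΔP_2 = 0.187 × (-19%) = -3.6%.

-3.6%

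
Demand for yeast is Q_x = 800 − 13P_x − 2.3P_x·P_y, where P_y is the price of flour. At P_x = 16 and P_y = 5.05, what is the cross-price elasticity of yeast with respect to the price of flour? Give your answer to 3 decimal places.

At P_x = 16 and P_y = 5.05: Q_x = 406.16.
∂Q_x/∂P_y = -2.3P_x = -2.3(16) = -36.8000.
ε = (∂Q_x/∂P_y)(P_y/Q_x) = -36.8000 × (5.05/406.16) ≈ -0.458.
ε < 0: complements.

-0.458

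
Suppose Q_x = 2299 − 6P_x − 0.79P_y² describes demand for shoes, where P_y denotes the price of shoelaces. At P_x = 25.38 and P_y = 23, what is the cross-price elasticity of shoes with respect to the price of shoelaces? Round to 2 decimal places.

-0.48

At P_x = 25.38 and P_y = 23: Q_x = 1728.81.
∂Q_x/∂P_y = -1.58P_y = -1.58(23) = -36.3400.
ε = (∂Q_x/∂P_y)(P_y/Q_x) = -36.3400 × (23/1728.81) ≈ -0.48.
ε < 0: complements.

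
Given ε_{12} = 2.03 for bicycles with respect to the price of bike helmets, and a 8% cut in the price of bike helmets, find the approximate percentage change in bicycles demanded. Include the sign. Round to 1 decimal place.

-16.2%

%ΔQ ≈ ε × %ΔP of bike helmets = 2.03 × (-8%) = -16.2%.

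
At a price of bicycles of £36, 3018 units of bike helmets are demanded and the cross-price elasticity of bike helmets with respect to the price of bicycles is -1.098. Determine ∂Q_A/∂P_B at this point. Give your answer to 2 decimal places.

-92.05

ε = (∂Q_A/∂P_B)·(P_B/Q_A) ⇒ ∂Q_A/∂P_B = ε·Q_A/P_B = -1.098 × 3018/36 ≈ -92.05.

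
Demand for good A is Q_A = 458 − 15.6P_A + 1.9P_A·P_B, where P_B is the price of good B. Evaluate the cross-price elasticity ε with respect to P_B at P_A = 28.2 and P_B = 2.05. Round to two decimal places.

0.86

At P_A = 28.2 and P_B = 2.05: Q_A = 127.919.
∂Q_A/∂P_B = 1.9P_A = 1.9(28.2) = 53.5800.
ε = (∂Q_A/∂P_B)(P_B/Q_A) = 53.5800 × (2.05/127.919) ≈ 0.86.
ε > 0: substitutes.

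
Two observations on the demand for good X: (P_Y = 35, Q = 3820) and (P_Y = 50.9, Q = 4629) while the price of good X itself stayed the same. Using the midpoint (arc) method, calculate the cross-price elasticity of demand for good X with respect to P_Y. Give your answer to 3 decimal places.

ΔQ_X = 4629 − 3820 = 809; ΔP_Y = 50.9 − 35 = 15.9.
Midpoints: Q̄_X = 4224.5, P̄_Y = 42.95.
ε = (ΔQ_X/Q̄_X)/(ΔP_Y/P̄_Y) = (809/4224.5)/(15.9/42.95) ≈ 0.517.

0.517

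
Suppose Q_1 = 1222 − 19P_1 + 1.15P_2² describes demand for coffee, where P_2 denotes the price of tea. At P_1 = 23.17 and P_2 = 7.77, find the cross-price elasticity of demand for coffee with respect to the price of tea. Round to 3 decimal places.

0.163

At P_1 = 23.17 and P_2 = 7.77: Q_1 = 851.199.
∂Q_1/∂P_2 = 2.3P_2 = 2.3(7.77) = 17.8710.
ε = (∂Q_1/∂P_2)(P_2/Q_1) = 17.8710 × (7.77/851.199) ≈ 0.163.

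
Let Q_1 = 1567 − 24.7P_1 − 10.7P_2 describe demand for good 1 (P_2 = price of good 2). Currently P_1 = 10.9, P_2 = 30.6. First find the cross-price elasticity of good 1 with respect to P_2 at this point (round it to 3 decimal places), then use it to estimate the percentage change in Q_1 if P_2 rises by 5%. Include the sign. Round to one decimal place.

At P_1 = 10.9, P_2 = 30.6: Q_1 = 970.35.
∂Q_1/∂P_2 = -10.7.
ε = (∂Q_1/∂P_2)(P_2/Q_1) = -10.7000 × 30.6/970.35 ≈ -0.337.
%ΔQ_1 ≈ ε × %ΔP_2 = -0.337 × (5%) = -1.7%.

-1.7%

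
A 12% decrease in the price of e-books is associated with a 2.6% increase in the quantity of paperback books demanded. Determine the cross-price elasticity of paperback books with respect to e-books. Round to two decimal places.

-0.22

ε = (%ΔQ of paperback books) / (%ΔP of e-books) = (2.6%) / (-12%) ≈ -0.22.
Negative cross-price elasticity: complements.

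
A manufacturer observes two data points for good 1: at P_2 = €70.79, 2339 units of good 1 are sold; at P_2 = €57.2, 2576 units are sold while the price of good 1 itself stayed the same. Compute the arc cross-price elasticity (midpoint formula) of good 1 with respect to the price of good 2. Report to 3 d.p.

ΔQ_1 = 2576 − 2339 = 237; ΔP_2 = 57.2 − 70.79 = -13.59.
Midpoints: Q̄_1 = 2457.5, P̄_2 = 64.00.
ε = (ΔQ_1/Q̄_1)/(ΔP_2/P̄_2) = (237/2457.5)/(-13.59/64.00) ≈ -0.454.

-0.454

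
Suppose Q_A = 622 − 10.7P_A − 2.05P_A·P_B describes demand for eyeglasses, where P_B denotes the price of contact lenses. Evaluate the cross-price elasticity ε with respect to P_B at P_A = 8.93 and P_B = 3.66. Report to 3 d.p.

At P_A = 8.93 and P_B = 3.66: Q_A = 459.447.
∂Q_A/∂P_B = -2.05P_A = -2.05(8.93) = -18.3065.
ε = (∂Q_A/∂P_B)(P_B/Q_A) = -18.3065 × (3.66/459.447) ≈ -0.146.

-0.146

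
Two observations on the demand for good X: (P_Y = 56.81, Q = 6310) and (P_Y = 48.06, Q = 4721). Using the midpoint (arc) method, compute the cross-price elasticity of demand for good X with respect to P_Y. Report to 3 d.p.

1.726

ΔQ_X = 4721 − 6310 = -1589; ΔP_Y = 48.06 − 56.81 = -8.75.
Midpoints: Q̄_X = 5515.5, P̄_Y = 52.44.
ε = (ΔQ_X/Q̄_X)/(ΔP_Y/P̄_Y) = (-1589/5515.5)/(-8.75/52.44) ≈ 1.726.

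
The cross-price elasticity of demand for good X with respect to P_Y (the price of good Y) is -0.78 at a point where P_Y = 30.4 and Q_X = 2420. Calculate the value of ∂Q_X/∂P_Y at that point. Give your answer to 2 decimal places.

ε = (∂Q_X/∂P_Y)·(P_Y/Q_X) ⇒ ∂Q_X/∂P_Y = ε·Q_X/P_Y = -0.78 × 2420/30.4 ≈ -62.09.

-62.09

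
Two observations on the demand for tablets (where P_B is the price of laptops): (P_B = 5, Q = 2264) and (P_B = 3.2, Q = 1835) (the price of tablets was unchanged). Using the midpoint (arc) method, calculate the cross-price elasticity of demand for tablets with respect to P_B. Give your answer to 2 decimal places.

ΔQ_A = 1835 − 2264 = -429; ΔP_B = 3.2 − 5 = -1.8.
Midpoints: Q̄_A = 2049.5, P̄_B = 4.10.
ε = (ΔQ_A/Q̄_A)/(ΔP_B/P̄_B) = (-429/2049.5)/(-1.8/4.10) ≈ 0.48.

0.48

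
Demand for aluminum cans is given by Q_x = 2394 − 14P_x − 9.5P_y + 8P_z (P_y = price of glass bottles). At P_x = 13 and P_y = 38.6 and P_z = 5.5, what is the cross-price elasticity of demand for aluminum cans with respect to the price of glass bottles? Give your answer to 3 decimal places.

-0.194

At P_x = 13 and P_y = 38.6 and P_z = 5.5: Q_x = 1889.3.
∂Q_x/∂P_y = -9.5.
ε = (∂Q_x/∂P_y)(P_y/Q_x) = -9.5 × (38.6/1889.3) ≈ -0.194.
Since ε < 0, aluminum cans and glass bottles are complements.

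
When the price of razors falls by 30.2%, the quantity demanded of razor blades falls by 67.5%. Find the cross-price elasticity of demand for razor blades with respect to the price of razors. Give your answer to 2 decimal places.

2.24

ε = (%ΔQ of razor blades) / (%ΔP of razors) = (-67.5%) / (-30.2%) ≈ 2.24.
Positive cross-price elasticity: substitutes.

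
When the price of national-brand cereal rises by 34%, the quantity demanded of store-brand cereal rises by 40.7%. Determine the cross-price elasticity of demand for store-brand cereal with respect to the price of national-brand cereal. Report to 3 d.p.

1.197

ε = (%ΔQ of store-brand cereal) / (%ΔP of national-brand cereal) = (40.7%) / (34%) ≈ 1.197.
Positive cross-price elasticity: substitutes.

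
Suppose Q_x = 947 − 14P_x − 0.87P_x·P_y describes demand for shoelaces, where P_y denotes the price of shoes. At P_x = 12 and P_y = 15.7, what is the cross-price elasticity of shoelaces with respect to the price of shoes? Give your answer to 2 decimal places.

-0.27

At P_x = 12 and P_y = 15.7: Q_x = 615.092.
∂Q_x/∂P_y = -0.87P_x = -0.87(12) = -10.4400.
ε = (∂Q_x/∂P_y)(P_y/Q_x) = -10.4400 × (15.7/615.092) ≈ -0.27.
ε < 0: complements.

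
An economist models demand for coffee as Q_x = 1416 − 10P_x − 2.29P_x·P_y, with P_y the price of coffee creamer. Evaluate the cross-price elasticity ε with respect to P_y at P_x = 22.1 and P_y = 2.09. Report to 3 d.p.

-0.097

At P_x = 22.1 and P_y = 2.09: Q_x = 1089.227.
∂Q_x/∂P_y = -2.29P_x = -2.29(22.1) = -50.6090.
ε = (∂Q_x/∂P_y)(P_y/Q_x) = -50.6090 × (2.09/1089.227) ≈ -0.097.
ε < 0: complements.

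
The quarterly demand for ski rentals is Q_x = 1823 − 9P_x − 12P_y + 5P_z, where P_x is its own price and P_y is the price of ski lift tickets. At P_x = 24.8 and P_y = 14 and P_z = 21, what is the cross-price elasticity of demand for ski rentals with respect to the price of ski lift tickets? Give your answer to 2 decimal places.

-0.11

At P_x = 24.8 and P_y = 14 and P_z = 21: Q_x = 1536.8.
∂Q_x/∂P_y = -12.
ε = (∂Q_x/∂P_y)(P_y/Q_x) = -12 × (14/1536.8) ≈ -0.11.
Since ε < 0, ski rentals and ski lift tickets are complements.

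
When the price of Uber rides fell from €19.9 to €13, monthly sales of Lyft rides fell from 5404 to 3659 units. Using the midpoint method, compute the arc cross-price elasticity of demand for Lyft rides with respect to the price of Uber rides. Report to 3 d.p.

ΔQ_A = 3659 − 5404 = -1745; ΔP_B = 13 − 19.9 = -6.9.
Midpoints: Q̄_A = 4531.5, P̄_B = 16.45.
ε = (ΔQ_A/Q̄_A)/(ΔP_B/P̄_B) = (-1745/4531.5)/(-6.9/16.45) ≈ 0.918.

0.918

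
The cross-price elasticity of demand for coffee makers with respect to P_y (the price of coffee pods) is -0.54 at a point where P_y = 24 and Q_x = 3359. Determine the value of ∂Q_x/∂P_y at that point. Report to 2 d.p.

-75.58

ε = (∂Q_x/∂P_y)·(P_y/Q_x) ⇒ ∂Q_x/∂P_y = ε·Q_x/P_y = -0.54 × 3359/24 ≈ -75.58.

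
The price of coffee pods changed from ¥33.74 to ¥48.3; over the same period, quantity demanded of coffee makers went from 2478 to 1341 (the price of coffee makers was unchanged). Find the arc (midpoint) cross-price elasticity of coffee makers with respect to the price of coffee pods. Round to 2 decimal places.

ΔQ_A = 1341 − 2478 = -1137; ΔP_B = 48.3 − 33.74 = 14.56.
Midpoints: Q̄_A = 1909.5, P̄_B = 41.02.
ε = (ΔQ_A/Q̄_A)/(ΔP_B/P̄_B) = (-1137/1909.5)/(14.56/41.02) ≈ -1.68.
ε < 0: coffee makers and coffee pods are complements.

-1.68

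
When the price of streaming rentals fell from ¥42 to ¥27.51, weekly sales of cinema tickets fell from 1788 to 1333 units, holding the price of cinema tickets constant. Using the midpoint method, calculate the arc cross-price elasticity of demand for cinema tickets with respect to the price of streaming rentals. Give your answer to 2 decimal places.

ΔQ_A = 1333 − 1788 = -455; ΔP_B = 27.51 − 42 = -14.49.
Midpoints: Q̄_A = 1560.5, P̄_B = 34.76.
ε = (ΔQ_A/Q̄_A)/(ΔP_B/P̄_B) = (-455/1560.5)/(-14.49/34.76) ≈ 0.70.
ε > 0: cinema tickets and streaming rentals are substitutes.

0.70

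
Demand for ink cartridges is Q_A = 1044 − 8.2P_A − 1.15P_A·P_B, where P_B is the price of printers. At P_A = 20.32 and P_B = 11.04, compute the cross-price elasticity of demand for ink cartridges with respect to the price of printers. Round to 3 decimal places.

-0.417

At P_A = 20.32 and P_B = 11.04: Q_A = 619.393.
∂Q_A/∂P_B = -1.15P_A = -1.15(20.32) = -23.3680.
ε = (∂Q_A/∂P_B)(P_B/Q_A) = -23.3680 × (11.04/619.393) ≈ -0.417.
ε < 0: complements.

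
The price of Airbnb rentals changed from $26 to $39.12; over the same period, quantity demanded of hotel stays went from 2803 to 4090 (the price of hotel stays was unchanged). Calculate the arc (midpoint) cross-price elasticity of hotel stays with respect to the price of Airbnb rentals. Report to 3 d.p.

0.927

ΔQ_A = 4090 − 2803 = 1287; ΔP_B = 39.12 − 26 = 13.12.
Midpoints: Q̄_A = 3446.5, P̄_B = 32.56.
ε = (ΔQ_A/Q̄_A)/(ΔP_B/P̄_B) = (1287/3446.5)/(13.12/32.56) ≈ 0.927.
ε > 0: hotel stays and Airbnb rentals are substitutes.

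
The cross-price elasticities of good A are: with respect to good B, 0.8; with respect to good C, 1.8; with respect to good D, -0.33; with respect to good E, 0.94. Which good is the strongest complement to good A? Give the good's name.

Complements have ε < 0. The most negative value is -0.33 (good D).

good D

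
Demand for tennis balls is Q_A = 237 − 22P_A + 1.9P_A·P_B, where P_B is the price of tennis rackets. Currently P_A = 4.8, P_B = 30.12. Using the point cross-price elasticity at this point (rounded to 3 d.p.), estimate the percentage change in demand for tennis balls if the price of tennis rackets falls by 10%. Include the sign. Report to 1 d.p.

-6.8%

At P_A = 4.8, P_B = 30.12: Q_A = 406.094.
∂Q_A/∂P_B = 1.9P_A = 9.1200.
ε = (∂Q_A/∂P_B)(P_B/Q_A) = 9.1200 × 30.12/406.094 ≈ 0.676.
%ΔQ_A ≈ ε × %ΔP_B = 0.676 × (-10%) = -6.8%.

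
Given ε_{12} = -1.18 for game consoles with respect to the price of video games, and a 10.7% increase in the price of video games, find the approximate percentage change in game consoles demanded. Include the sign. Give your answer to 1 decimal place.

%ΔQ ≈ ε × %ΔP of video games = -1.18 × (10.7%) = -12.6%.

-12.6%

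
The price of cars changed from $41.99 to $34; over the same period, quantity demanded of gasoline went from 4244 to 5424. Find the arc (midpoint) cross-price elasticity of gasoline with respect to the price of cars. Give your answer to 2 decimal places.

ΔQ_A = 5424 − 4244 = 1180; ΔP_B = 34 − 41.99 = -7.99.
Midpoints: Q̄_A = 4834.0, P̄_B = 38.00.
ε = (ΔQ_A/Q̄_A)/(ΔP_B/P̄_B) = (1180/4834.0)/(-7.99/38.00) ≈ -1.16.

-1.16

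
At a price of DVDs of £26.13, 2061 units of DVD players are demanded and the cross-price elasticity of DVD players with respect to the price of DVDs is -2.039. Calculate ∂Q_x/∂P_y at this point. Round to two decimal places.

ε = (∂Q_x/∂P_y)·(P_y/Q_x) ⇒ ∂Q_x/∂P_y = ε·Q_x/P_y = -2.039 × 2061/26.13 ≈ -160.83.

-160.83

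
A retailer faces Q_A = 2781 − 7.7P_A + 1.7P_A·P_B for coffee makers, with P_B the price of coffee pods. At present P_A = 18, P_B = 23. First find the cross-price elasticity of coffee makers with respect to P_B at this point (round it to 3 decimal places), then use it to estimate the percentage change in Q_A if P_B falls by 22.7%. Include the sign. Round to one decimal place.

At P_A = 18, P_B = 23: Q_A = 3346.2.
∂Q_A/∂P_B = 1.7P_A = 30.6000.
ε = (∂Q_A/∂P_B)(P_B/Q_A) = 30.6000 × 23/3346.2 ≈ 0.210.
%ΔQ_A ≈ ε × %ΔP_B = 0.210 × (-22.7%) = -4.8%.

-4.8%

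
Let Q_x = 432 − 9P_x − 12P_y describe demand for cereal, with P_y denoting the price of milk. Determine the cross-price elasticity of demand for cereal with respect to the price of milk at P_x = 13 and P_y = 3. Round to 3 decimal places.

At P_x = 13 and P_y = 3: Q_x = 279.
∂Q_x/∂P_y = -12.
ε = (∂Q_x/∂P_y)(P_y/Q_x) = -12 × (3/279) ≈ -0.129.

-0.129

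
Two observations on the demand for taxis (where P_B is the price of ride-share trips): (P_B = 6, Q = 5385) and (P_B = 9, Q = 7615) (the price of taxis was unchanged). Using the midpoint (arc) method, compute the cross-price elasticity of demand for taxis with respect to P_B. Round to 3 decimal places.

ΔQ_A = 7615 − 5385 = 2230; ΔP_B = 9 − 6 = 3.
Midpoints: Q̄_A = 6500.0, P̄_B = 7.50.
ε = (ΔQ_A/Q̄_A)/(ΔP_B/P̄_B) = (2230/6500.0)/(3/7.50) ≈ 0.858.
ε > 0: taxis and ride-share trips are substitutes.

0.858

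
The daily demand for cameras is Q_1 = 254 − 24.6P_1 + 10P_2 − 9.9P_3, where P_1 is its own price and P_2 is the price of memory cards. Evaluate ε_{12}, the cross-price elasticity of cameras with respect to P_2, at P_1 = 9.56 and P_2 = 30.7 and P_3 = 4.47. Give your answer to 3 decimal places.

At P_1 = 9.56 and P_2 = 30.7 and P_3 = 4.47: Q_1 = 281.571.
∂Q_1/∂P_2 = 10.
ε = (∂Q_1/∂P_2)(P_2/Q_1) = 10 × (30.7/281.571) ≈ 1.090.

1.090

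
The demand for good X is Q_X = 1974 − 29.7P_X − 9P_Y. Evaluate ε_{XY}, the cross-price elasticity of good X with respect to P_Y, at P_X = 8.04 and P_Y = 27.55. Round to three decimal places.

-0.167

At P_X = 8.04 and P_Y = 27.55: Q_X = 1487.262.
∂Q_X/∂P_Y = -9.
ε = (∂Q_X/∂P_Y)(P_Y/Q_X) = -9 × (27.55/1487.262) ≈ -0.167.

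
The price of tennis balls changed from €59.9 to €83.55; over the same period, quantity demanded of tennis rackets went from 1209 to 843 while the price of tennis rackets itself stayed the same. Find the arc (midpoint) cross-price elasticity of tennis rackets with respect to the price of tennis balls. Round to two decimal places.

ΔQ_A = 843 − 1209 = -366; ΔP_B = 83.55 − 59.9 = 23.65.
Midpoints: Q̄_A = 1026.0, P̄_B = 71.72.
ε = (ΔQ_A/Q̄_A)/(ΔP_B/P̄_B) = (-366/1026.0)/(23.65/71.72) ≈ -1.08.

-1.08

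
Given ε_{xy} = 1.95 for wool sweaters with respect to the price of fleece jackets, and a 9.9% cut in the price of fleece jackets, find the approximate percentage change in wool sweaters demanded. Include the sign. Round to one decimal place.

%ΔQ ≈ ε × %ΔP of fleece jackets = 1.95 × (-9.9%) = -19.3%.
Demand for wool sweaters falls by about 19.3%.

-19.3%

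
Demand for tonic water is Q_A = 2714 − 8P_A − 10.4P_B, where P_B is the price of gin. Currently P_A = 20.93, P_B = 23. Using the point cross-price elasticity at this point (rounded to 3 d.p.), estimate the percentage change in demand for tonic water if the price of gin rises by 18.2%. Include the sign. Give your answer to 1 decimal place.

At P_A = 20.93, P_B = 23: Q_A = 2307.36.
∂Q_A/∂P_B = -10.4.
ε = (∂Q_A/∂P_B)(P_B/Q_A) = -10.4000 × 23/2307.36 ≈ -0.104.
%ΔQ_A ≈ ε × %ΔP_B = -0.104 × (18.2%) = -1.9%.

-1.9%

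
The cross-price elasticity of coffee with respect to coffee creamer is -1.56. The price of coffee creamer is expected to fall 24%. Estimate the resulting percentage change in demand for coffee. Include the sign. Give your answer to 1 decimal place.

37.4%

%ΔQ ≈ ε × %ΔP of coffee creamer = -1.56 × (-24%) = 37.4%.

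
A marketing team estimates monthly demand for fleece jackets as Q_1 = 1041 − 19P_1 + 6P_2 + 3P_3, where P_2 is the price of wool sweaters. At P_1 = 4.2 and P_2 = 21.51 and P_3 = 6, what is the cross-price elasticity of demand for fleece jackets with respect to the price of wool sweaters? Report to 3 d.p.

At P_1 = 4.2 and P_2 = 21.51 and P_3 = 6: Q_1 = 1108.26.
∂Q_1/∂P_2 = 6.
ε = (∂Q_1/∂P_2)(P_2/Q_1) = 6 × (21.51/1108.26) ≈ 0.116.

0.116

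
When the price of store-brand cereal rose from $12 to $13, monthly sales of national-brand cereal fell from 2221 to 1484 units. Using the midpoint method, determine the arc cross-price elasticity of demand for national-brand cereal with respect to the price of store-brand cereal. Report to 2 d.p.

-4.97

ΔQ_A = 1484 − 2221 = -737; ΔP_B = 13 − 12 = 1.
Midpoints: Q̄_A = 1852.5, P̄_B = 12.50.
ε = (ΔQ_A/Q̄_A)/(ΔP_B/P̄_B) = (-737/1852.5)/(1/12.50) ≈ -4.97.
ε < 0: national-brand cereal and store-brand cereal are complements.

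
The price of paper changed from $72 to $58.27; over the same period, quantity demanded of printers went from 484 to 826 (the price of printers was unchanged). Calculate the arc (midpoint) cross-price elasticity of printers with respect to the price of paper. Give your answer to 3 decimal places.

ΔQ_A = 826 − 484 = 342; ΔP_B = 58.27 − 72 = -13.73.
Midpoints: Q̄_A = 655.0, P̄_B = 65.14.
ε = (ΔQ_A/Q̄_A)/(ΔP_B/P̄_B) = (342/655.0)/(-13.73/65.14) ≈ -2.477.

-2.477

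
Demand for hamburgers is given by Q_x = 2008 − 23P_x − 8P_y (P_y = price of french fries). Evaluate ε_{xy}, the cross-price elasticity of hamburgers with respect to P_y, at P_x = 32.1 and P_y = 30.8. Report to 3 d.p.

-0.241

At P_x = 32.1 and P_y = 30.8: Q_x = 1023.3.
∂Q_x/∂P_y = -8.
ε = (∂Q_x/∂P_y)(P_y/Q_x) = -8 × (30.8/1023.3) ≈ -0.241.
Since ε < 0, hamburgers and french fries are complements.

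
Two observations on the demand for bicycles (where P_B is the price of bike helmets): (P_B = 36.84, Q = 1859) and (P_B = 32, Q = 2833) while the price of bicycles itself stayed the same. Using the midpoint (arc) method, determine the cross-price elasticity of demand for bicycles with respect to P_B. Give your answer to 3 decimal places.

-2.953

ΔQ_A = 2833 − 1859 = 974; ΔP_B = 32 − 36.84 = -4.84.
Midpoints: Q̄_A = 2346.0, P̄_B = 34.42.
ε = (ΔQ_A/Q̄_A)/(ΔP_B/P̄_B) = (974/2346.0)/(-4.84/34.42) ≈ -2.953.
ε < 0: bicycles and bike helmets are complements.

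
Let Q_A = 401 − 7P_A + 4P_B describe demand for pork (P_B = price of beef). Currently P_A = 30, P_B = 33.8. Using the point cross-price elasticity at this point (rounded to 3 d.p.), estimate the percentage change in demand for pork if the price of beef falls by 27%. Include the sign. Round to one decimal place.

-11.2%

At P_A = 30, P_B = 33.8: Q_A = 326.2.
∂Q_A/∂P_B = 4.
ε = (∂Q_A/∂P_B)(P_B/Q_A) = 4.0000 × 33.8/326.2 ≈ 0.414.
%ΔQ_A ≈ ε × %ΔP_B = 0.414 × (-27%) = -11.2%.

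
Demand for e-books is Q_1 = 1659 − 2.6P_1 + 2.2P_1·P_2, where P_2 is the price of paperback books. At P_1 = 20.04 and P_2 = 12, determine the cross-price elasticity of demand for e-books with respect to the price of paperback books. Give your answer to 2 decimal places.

0.25

At P_1 = 20.04 and P_2 = 12: Q_1 = 2135.952.
∂Q_1/∂P_2 = 2.2P_1 = 2.2(20.04) = 44.0880.
ε = (∂Q_1/∂P_2)(P_2/Q_1) = 44.0880 × (12/2135.952) ≈ 0.25.
ε > 0: substitutes.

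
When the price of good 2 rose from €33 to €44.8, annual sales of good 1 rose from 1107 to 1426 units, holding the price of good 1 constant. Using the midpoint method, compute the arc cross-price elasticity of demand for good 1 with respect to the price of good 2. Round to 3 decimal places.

0.830

ΔQ_1 = 1426 − 1107 = 319; ΔP_2 = 44.8 − 33 = 11.8.
Midpoints: Q̄_1 = 1266.5, P̄_2 = 38.90.
ε = (ΔQ_1/Q̄_1)/(ΔP_2/P̄_2) = (319/1266.5)/(11.8/38.90) ≈ 0.830.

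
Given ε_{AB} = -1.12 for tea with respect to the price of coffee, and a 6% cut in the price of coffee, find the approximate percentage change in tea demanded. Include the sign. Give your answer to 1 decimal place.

6.7%

%ΔQ ≈ ε × %ΔP of coffee = -1.12 × (-6%) = 6.7%.
Demand for tea rises by about 6.7%.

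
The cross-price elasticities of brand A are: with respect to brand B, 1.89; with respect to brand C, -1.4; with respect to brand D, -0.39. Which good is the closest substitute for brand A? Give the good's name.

Substitutes have ε > 0. Among the positive values, 1.89 (brand B) is largest.

brand B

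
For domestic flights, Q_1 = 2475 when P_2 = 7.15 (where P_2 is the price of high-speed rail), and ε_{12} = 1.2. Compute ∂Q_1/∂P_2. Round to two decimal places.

ε = (∂Q_1/∂P_2)·(P_2/Q_1) ⇒ ∂Q_1/∂P_2 = ε·Q_1/P_2 = 1.2 × 2475/7.15 ≈ 415.38.

415.38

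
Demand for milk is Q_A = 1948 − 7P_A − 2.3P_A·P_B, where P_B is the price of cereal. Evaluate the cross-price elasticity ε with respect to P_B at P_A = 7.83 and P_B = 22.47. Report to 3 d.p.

At P_A = 7.83 and P_B = 22.47: Q_A = 1488.528.
∂Q_A/∂P_B = -2.3P_A = -2.3(7.83) = -18.0090.
ε = (∂Q_A/∂P_B)(P_B/Q_A) = -18.0090 × (22.47/1488.528) ≈ -0.272.

-0.272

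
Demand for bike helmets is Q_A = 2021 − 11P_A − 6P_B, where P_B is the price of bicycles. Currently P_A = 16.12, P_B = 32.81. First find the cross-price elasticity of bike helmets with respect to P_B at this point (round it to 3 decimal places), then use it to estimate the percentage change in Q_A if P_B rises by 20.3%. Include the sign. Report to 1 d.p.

At P_A = 16.12, P_B = 32.81: Q_A = 1646.82.
∂Q_A/∂P_B = -6.
ε = (∂Q_A/∂P_B)(P_B/Q_A) = -6.0000 × 32.81/1646.82 ≈ -0.120.
%ΔQ_A ≈ ε × %ΔP_B = -0.120 × (20.3%) = -2.4%.

-2.4%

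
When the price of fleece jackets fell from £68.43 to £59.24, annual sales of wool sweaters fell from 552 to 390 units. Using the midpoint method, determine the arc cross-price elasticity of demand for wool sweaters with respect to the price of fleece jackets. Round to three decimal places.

ΔQ_A = 390 − 552 = -162; ΔP_B = 59.24 − 68.43 = -9.19.
Midpoints: Q̄_A = 471.0, P̄_B = 63.84.
ε = (ΔQ_A/Q̄_A)/(ΔP_B/P̄_B) = (-162/471.0)/(-9.19/63.84) ≈ 2.389.

2.389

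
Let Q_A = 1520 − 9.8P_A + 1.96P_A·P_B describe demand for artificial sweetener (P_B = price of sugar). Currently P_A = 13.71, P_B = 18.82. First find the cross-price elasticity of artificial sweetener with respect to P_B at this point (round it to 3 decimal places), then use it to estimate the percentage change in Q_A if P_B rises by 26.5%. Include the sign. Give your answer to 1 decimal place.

At P_A = 13.71, P_B = 18.82: Q_A = 1891.366.
∂Q_A/∂P_B = 1.96P_A = 26.8716.
ε = (∂Q_A/∂P_B)(P_B/Q_A) = 26.8716 × 18.82/1891.366 ≈ 0.267.
%ΔQ_A ≈ ε × %ΔP_B = 0.267 × (26.5%) = 7.1%.

7.1%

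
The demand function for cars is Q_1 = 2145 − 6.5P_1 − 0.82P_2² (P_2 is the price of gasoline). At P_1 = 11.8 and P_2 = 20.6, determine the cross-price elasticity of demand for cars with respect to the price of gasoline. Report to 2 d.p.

At P_1 = 11.8 and P_2 = 20.6: Q_1 = 1720.325.
∂Q_1/∂P_2 = -1.64P_2 = -1.64(20.6) = -33.7840.
ε = (∂Q_1/∂P_2)(P_2/Q_1) = -33.7840 × (20.6/1720.325) ≈ -0.40.
ε < 0: complements.

-0.40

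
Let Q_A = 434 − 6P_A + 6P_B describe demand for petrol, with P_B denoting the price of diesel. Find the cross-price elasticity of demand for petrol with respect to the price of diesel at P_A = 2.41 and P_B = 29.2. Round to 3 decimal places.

0.295

At P_A = 2.41 and P_B = 29.2: Q_A = 594.74.
∂Q_A/∂P_B = 6.
ε = (∂Q_A/∂P_B)(P_B/Q_A) = 6 × (29.2/594.74) ≈ 0.295.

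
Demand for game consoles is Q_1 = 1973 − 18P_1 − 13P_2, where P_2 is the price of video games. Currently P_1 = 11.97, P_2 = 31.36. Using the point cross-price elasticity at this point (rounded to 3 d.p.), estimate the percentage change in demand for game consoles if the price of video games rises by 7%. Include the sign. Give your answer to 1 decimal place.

At P_1 = 11.97, P_2 = 31.36: Q_1 = 1349.86.
∂Q_1/∂P_2 = -13.
ε = (∂Q_1/∂P_2)(P_2/Q_1) = -13.0000 × 31.36/1349.86 ≈ -0.302.
%ΔQ_1 ≈ ε × %ΔP_2 = -0.302 × (7%) = -2.1%.

-2.1%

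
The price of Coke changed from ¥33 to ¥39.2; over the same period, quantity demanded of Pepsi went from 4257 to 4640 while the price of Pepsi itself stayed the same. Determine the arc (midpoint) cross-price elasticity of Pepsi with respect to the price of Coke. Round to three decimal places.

ΔQ_A = 4640 − 4257 = 383; ΔP_B = 39.2 − 33 = 6.2.
Midpoints: Q̄_A = 4448.5, P̄_B = 36.10.
ε = (ΔQ_A/Q̄_A)/(ΔP_B/P̄_B) = (383/4448.5)/(6.2/36.10) ≈ 0.501.
ε > 0: Pepsi and Coke are substitutes.

0.501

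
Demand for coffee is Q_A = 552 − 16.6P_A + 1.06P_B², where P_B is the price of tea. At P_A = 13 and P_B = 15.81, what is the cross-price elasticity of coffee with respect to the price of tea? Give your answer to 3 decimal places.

At P_A = 13 and P_B = 15.81: Q_A = 601.153.
∂Q_A/∂P_B = 2.12P_B = 2.12(15.81) = 33.5172.
ε = (∂Q_A/∂P_B)(P_B/Q_A) = 33.5172 × (15.81/601.153) ≈ 0.881.

0.881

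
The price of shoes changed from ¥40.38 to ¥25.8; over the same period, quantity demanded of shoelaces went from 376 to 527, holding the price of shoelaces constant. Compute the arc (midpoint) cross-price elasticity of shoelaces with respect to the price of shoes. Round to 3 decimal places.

ΔQ_A = 527 − 376 = 151; ΔP_B = 25.8 − 40.38 = -14.58.
Midpoints: Q̄_A = 451.5, P̄_B = 33.09.
ε = (ΔQ_A/Q̄_A)/(ΔP_B/P̄_B) = (151/451.5)/(-14.58/33.09) ≈ -0.759.

-0.759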